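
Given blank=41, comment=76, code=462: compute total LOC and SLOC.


Total LOC = blank + comment + code
Total LOC = 41 + 76 + 462 = 579
SLOC (source only) = code = 462

Total LOC: 579, SLOC: 462


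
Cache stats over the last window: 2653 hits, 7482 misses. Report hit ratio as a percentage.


Formula: hit rate = hits / (hits + misses) * 100
hit rate = 2653 / (2653 + 7482) * 100
hit rate = 2653 / 10135 * 100
hit rate = 26.18%

26.18%


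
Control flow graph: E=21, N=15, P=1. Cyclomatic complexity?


Formula: V(G) = E - N + 2P
V(G) = 21 - 15 + 2*1
V(G) = 6 + 2
V(G) = 8

8


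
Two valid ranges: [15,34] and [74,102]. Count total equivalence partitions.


Valid ranges: [15,34] and [74,102]
Class 1: x < 15 — invalid
Class 2: 15 ≤ x ≤ 34 — valid
Class 3: 34 < x < 74 — invalid (gap between ranges)
Class 4: 74 ≤ x ≤ 102 — valid
Class 5: x > 102 — invalid
Total equivalence classes: 5

5 equivalence classes


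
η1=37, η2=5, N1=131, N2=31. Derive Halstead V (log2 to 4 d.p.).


Formula: V = N * log2(η), where N = N1 + N2 and η = η1 + η2
η = 37 + 5 = 42
N = 131 + 31 = 162
log2(42) ≈ 5.3923
V = 162 * 5.3923 = 873.55

873.55


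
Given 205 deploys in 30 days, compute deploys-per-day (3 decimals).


Formula: deployments per day = releases / days
= 205 / 30
= 6.833 deploys/day
(equivalently, 47.83 deploys/week)

6.833 deploys/day


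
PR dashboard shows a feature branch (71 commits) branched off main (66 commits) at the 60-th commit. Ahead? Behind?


Common ancestor: commit #60
feature commits after divergence: 71 - 60 = 11
main commits after divergence: 66 - 60 = 6
feature is 11 commits ahead of main
main is 6 commits ahead of feature

feature ahead: 11, main ahead: 6


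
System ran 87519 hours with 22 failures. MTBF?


Formula: MTBF = Total operating time / Number of failures
MTBF = 87519 / 22
MTBF = 3978.14 hours

3978.14 hours


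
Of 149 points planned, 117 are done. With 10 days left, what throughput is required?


Formula: Required rate = Remaining points / Days left
Remaining = 149 - 117 = 32 points
Required rate = 32 / 10 = 3.2 points/day

3.2 points/day


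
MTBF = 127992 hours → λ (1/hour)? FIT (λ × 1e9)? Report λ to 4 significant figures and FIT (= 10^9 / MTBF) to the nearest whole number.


Formula: λ = 1 / MTBF; FIT = λ × 1e9 = 1e9 / MTBF
λ = 1 / 127992 ≈ 7.813e-06 failures/hour
FIT = 1e9 / 127992 ≈ 7813 failures per 1e9 hours (nearest whole number)

λ = 7.813e-06 /h, FIT = 7813


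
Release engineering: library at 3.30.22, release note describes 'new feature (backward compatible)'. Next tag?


Current: 3.30.22
Change category: 'new feature (backward compatible)' → minor bump
SemVer rule: minor bump → increment MINOR, reset PATCH to 0 (MAJOR unchanged)
New: 3.31.0

3.31.0


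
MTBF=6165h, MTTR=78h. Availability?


Availability = MTBF / (MTBF + MTTR)
Availability = 6165 / (6165 + 78)
Availability = 6165 / 6243
Availability = 98.7506%

98.7506%


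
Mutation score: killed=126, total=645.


Mutation score = killed / total * 100
Mutation score = 126 / 645 * 100
Mutation score = 19.53%

19.53%


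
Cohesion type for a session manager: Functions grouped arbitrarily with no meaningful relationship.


Reasoning: Worst: random grouping
Type: Coincidental cohesion

Coincidental cohesion


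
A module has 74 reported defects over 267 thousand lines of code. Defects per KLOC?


Defect density = defects / KLOC
Defect density = 74 / 267
Defect density = 0.277 defects/KLOC

0.277 defects/KLOC


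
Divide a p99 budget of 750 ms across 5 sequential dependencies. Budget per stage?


Formula: per_stage = total_budget / stages
per_stage = 750 / 5
per_stage = 150.0 ms

150.0 ms


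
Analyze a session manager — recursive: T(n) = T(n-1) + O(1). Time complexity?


Reasoning: linear recursion with constant work per frame
Complexity: O(n)

O(n)


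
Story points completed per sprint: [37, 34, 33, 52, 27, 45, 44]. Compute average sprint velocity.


Formula: Avg velocity = Total points / Number of sprints
Points: [37, 34, 33, 52, 27, 45, 44]
Sum = 37 + 34 + 33 + 52 + 27 + 45 + 44 = 272
Avg velocity = 272 / 7 = 38.86 points/sprint

38.86 points/sprint


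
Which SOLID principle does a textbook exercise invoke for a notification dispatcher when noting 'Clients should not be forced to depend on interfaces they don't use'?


This describes the Interface Segregation Principle (ISP)

Interface Segregation Principle (ISP)


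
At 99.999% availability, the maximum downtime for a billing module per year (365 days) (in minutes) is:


Formula: allowed downtime = period * (100 - SLA) / 100
Period (year (365 days)) = 525600 minutes
Unavailability fraction = (100 - 99.999) / 100
Allowed downtime = 525600 * (100 - 99.999) / 100
Allowed downtime = 5.256 minutes

5.256 minutes


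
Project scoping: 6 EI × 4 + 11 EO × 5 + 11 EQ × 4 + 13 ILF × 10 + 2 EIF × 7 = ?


UFP = EI*4 + EO*5 + EQ*4 + ILF*10 + EIF*7
UFP = 6*4 + 11*5 + 11*4 + 13*10 + 2*7
UFP = 24 + 55 + 44 + 130 + 14
UFP = 267

267


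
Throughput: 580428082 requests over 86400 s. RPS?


Formula: throughput = requests / seconds
throughput = 580428082 / 86400
throughput = 6717.92 requests/second

6717.92 requests/second


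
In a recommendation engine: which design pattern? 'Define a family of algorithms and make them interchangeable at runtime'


This matches the Strategy pattern

Strategy


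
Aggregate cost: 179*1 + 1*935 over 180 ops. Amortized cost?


Formula: Amortized cost = Total cost / Operations
Total cost = (179 * 1) + (1 * 935)
Total cost = 179 + 935 = 1114
Amortized = 1114 / 180 = 6.1889

6.1889


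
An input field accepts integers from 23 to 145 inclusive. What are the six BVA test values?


Range: [23, 145]
Boundaries: just below min, min, min+1, max-1, max, just above max
Values: [22, 23, 24, 144, 145, 146]

[22, 23, 24, 144, 145, 146]


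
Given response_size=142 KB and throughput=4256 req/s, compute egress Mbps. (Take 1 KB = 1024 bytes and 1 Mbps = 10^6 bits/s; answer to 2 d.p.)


Formula: Mbps = payload_bytes * RPS * 8 / 1e6
Payload per request = 142 KB = 142 * 1024 = 145408 bytes
Total bytes/sec = 145408 * 4256 = 618856448
Total bits/sec = 618856448 * 8 = 4950851584
Mbps = 4950851584 / 1e6 = 4950.85

4950.85 Mbps


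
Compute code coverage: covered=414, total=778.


Coverage = covered / total * 100
Coverage = 414 / 778 * 100
Coverage = 53.21%

53.21%


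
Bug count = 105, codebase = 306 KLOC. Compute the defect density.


Defect density = defects / KLOC
Defect density = 105 / 306
Defect density = 0.343 defects/KLOC

0.343 defects/KLOC


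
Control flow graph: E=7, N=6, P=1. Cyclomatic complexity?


Formula: V(G) = E - N + 2P
V(G) = 7 - 6 + 2*1
V(G) = 1 + 2
V(G) = 3

3


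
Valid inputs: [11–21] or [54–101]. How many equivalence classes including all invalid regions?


Valid ranges: [11,21] and [54,101]
Class 1: x < 11 — invalid
Class 2: 11 ≤ x ≤ 21 — valid
Class 3: 21 < x < 54 — invalid (gap between ranges)
Class 4: 54 ≤ x ≤ 101 — valid
Class 5: x > 101 — invalid
Total equivalence classes: 5

5 equivalence classes


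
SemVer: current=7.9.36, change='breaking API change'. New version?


Current: 7.9.36
Change category: 'breaking API change' → major bump
SemVer rule: major bump → increment MAJOR, reset MINOR and PATCH to 0
New: 8.0.0

8.0.0


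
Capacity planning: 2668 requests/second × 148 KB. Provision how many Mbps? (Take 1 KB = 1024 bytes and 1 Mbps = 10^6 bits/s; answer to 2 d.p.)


Formula: Mbps = payload_bytes * RPS * 8 / 1e6
Payload per request = 148 KB = 148 * 1024 = 151552 bytes
Total bytes/sec = 151552 * 2668 = 404340736
Total bits/sec = 404340736 * 8 = 3234725888
Mbps = 3234725888 / 1e6 = 3234.73

3234.73 Mbps


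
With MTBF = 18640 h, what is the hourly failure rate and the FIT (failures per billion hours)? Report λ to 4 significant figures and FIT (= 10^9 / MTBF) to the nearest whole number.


Formula: λ = 1 / MTBF; FIT = λ × 1e9 = 1e9 / MTBF
λ = 1 / 18640 ≈ 5.365e-05 failures/hour
FIT = 1e9 / 18640 ≈ 53648 failures per 1e9 hours (nearest whole number)

λ = 5.365e-05 /h, FIT = 53648


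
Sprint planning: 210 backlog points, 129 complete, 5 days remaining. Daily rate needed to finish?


Formula: Required rate = Remaining points / Days left
Remaining = 210 - 129 = 81 points
Required rate = 81 / 5 = 16.2 points/day

16.2 points/day


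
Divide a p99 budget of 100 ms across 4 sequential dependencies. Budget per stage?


Formula: per_stage = total_budget / stages
per_stage = 100 / 4
per_stage = 25.0 ms

25.0 ms


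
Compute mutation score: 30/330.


Mutation score = killed / total * 100
Mutation score = 30 / 330 * 100
Mutation score = 9.09%

9.09%


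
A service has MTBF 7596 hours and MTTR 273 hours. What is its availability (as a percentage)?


Availability = MTBF / (MTBF + MTTR)
Availability = 7596 / (7596 + 273)
Availability = 7596 / 7869
Availability = 96.5307%

96.5307%


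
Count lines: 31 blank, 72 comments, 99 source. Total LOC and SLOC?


Total LOC = blank + comment + code
Total LOC = 31 + 72 + 99 = 202
SLOC (source only) = code = 99

Total LOC: 202, SLOC: 99


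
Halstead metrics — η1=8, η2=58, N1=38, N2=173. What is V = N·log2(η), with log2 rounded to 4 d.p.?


Formula: V = N * log2(η), where N = N1 + N2 and η = η1 + η2
η = 8 + 58 = 66
N = 38 + 173 = 211
log2(66) ≈ 6.0444
V = 211 * 6.0444 = 1275.37

1275.37


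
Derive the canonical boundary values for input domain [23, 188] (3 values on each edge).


Range: [23, 188]
Boundaries: just below min, min, min+1, max-1, max, just above max
Values: [22, 23, 24, 187, 188, 189]

[22, 23, 24, 187, 188, 189]


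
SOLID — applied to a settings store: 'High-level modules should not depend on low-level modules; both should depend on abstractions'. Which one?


This describes the Dependency Inversion Principle (DIP)

Dependency Inversion Principle (DIP)


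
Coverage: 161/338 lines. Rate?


Coverage = covered / total * 100
Coverage = 161 / 338 * 100
Coverage = 47.63%

47.63%


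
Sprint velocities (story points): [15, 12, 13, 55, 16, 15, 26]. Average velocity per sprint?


Formula: Avg velocity = Total points / Number of sprints
Points: [15, 12, 13, 55, 16, 15, 26]
Sum = 15 + 12 + 13 + 55 + 16 + 15 + 26 = 152
Avg velocity = 152 / 7 = 21.71 points/sprint

21.71 points/sprint


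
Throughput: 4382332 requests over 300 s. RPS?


Formula: throughput = requests / seconds
throughput = 4382332 / 300
throughput = 14607.77 requests/second

14607.77 requests/second


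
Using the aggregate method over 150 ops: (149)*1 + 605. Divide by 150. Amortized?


Formula: Amortized cost = Total cost / Operations
Total cost = (149 * 1) + (1 * 605)
Total cost = 149 + 605 = 754
Amortized = 754 / 150 = 5.0267

5.0267


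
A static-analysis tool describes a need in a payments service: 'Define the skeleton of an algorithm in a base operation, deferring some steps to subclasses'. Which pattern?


This matches the Template Method pattern

Template Method


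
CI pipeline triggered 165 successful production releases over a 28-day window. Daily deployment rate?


Formula: deployments per day = releases / days
= 165 / 28
= 5.893 deploys/day
(equivalently, 41.25 deploys/week)

5.893 deploys/day


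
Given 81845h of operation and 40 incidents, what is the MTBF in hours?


Formula: MTBF = Total operating time / Number of failures
MTBF = 81845 / 40
MTBF = 2046.13 hours

2046.13 hours


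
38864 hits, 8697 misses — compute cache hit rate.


Formula: hit rate = hits / (hits + misses) * 100
hit rate = 38864 / (38864 + 8697) * 100
hit rate = 38864 / 47561 * 100
hit rate = 81.71%

81.71%


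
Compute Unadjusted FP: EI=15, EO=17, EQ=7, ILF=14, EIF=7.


UFP = EI*4 + EO*5 + EQ*4 + ILF*10 + EIF*7
UFP = 15*4 + 17*5 + 7*4 + 14*10 + 7*7
UFP = 60 + 85 + 28 + 140 + 49
UFP = 362

362


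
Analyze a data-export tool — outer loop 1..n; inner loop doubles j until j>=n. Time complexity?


Reasoning: linear outer times logarithmic inner
Complexity: O(n log n)

O(n log n)


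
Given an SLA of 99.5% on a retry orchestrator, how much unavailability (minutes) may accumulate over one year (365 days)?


Formula: allowed downtime = period * (100 - SLA) / 100
Period (year (365 days)) = 525600 minutes
Unavailability fraction = (100 - 99.5) / 100
Allowed downtime = 525600 * (100 - 99.5) / 100
Allowed downtime = 2628.0 minutes

2628.0 minutes


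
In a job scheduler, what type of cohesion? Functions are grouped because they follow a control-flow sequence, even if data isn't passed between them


Reasoning: Grouped by order of execution within a routine, not by data flow
Type: Procedural cohesion

Procedural cohesion


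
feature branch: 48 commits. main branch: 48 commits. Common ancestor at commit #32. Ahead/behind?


Common ancestor: commit #32
feature commits after divergence: 48 - 32 = 16
main commits after divergence: 48 - 32 = 16
feature is 16 commits ahead of main
main is 16 commits ahead of feature

feature ahead: 16, main ahead: 16


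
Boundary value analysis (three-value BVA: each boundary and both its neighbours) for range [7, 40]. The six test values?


Range: [7, 40]
Boundaries: just below min, min, min+1, max-1, max, just above max
Values: [6, 7, 8, 39, 40, 41]

[6, 7, 8, 39, 40, 41]


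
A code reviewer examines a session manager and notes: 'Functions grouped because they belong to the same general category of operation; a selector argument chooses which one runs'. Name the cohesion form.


Reasoning: Grouped by category of activity, not by data or sequence
Type: Logical cohesion

Logical cohesion


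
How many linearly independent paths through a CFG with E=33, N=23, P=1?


Formula: V(G) = E - N + 2P
V(G) = 33 - 23 + 2*1
V(G) = 10 + 2
V(G) = 12

12


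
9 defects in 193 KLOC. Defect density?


Defect density = defects / KLOC
Defect density = 9 / 193
Defect density = 0.047 defects/KLOC

0.047 defects/KLOC


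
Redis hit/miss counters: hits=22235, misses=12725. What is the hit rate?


Formula: hit rate = hits / (hits + misses) * 100
hit rate = 22235 / (22235 + 12725) * 100
hit rate = 22235 / 34960 * 100
hit rate = 63.6%

63.6%


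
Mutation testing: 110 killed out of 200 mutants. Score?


Mutation score = killed / total * 100
Mutation score = 110 / 200 * 100
Mutation score = 55.0%

55.0%


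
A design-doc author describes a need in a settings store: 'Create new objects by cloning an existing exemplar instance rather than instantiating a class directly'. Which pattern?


This matches the Prototype pattern

Prototype


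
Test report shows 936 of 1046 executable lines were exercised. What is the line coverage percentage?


Coverage = covered / total * 100
Coverage = 936 / 1046 * 100
Coverage = 89.48%

89.48%


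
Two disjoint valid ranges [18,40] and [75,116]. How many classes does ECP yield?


Valid ranges: [18,40] and [75,116]
Class 1: x < 18 — invalid
Class 2: 18 ≤ x ≤ 40 — valid
Class 3: 40 < x < 75 — invalid (gap between ranges)
Class 4: 75 ≤ x ≤ 116 — valid
Class 5: x > 116 — invalid
Total equivalence classes: 5

5 equivalence classes


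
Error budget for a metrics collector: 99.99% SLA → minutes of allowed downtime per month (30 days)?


Formula: allowed downtime = period * (100 - SLA) / 100
Period (month (30 days)) = 43200 minutes
Unavailability fraction = (100 - 99.99) / 100
Allowed downtime = 43200 * (100 - 99.99) / 100
Allowed downtime = 4.32 minutes

4.32 minutes


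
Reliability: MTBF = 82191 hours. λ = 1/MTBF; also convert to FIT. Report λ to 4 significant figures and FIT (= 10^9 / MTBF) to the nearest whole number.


Formula: λ = 1 / MTBF; FIT = λ × 1e9 = 1e9 / MTBF
λ = 1 / 82191 ≈ 1.217e-05 failures/hour
FIT = 1e9 / 82191 ≈ 12167 failures per 1e9 hours (nearest whole number)

λ = 1.217e-05 /h, FIT = 12167


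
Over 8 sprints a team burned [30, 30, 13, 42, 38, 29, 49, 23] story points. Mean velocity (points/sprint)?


Formula: Avg velocity = Total points / Number of sprints
Points: [30, 30, 13, 42, 38, 29, 49, 23]
Sum = 30 + 30 + 13 + 42 + 38 + 29 + 49 + 23 = 254
Avg velocity = 254 / 8 = 31.75 points/sprint

31.75 points/sprint


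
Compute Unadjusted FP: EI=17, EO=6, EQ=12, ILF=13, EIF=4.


UFP = EI*4 + EO*5 + EQ*4 + ILF*10 + EIF*7
UFP = 17*4 + 6*5 + 12*4 + 13*10 + 4*7
UFP = 68 + 30 + 48 + 130 + 28
UFP = 304

304


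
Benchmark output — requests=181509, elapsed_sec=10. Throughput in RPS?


Formula: throughput = requests / seconds
throughput = 181509 / 10
throughput = 18150.9 requests/second

18150.9 requests/second


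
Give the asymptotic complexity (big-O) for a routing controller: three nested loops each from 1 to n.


Reasoning: three levels of nesting over n
Complexity: O(n^3)

O(n^3)


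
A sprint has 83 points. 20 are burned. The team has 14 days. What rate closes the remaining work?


Formula: Required rate = Remaining points / Days left
Remaining = 83 - 20 = 63 points
Required rate = 63 / 14 = 4.5 points/day

4.5 points/day


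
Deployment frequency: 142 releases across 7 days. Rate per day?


Formula: deployments per day = releases / days
= 142 / 7
= 20.286 deploys/day
(equivalently, 142.0 deploys/week)

20.286 deploys/day


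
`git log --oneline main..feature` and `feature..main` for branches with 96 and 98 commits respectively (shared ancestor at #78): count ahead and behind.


Common ancestor: commit #78
feature commits after divergence: 96 - 78 = 18
main commits after divergence: 98 - 78 = 20
feature is 18 commits ahead of main
main is 20 commits ahead of feature

feature ahead: 18, main ahead: 20


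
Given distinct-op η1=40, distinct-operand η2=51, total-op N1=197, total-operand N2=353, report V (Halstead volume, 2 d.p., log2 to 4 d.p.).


Formula: V = N * log2(η), where N = N1 + N2 and η = η1 + η2
η = 40 + 51 = 91
N = 197 + 353 = 550
log2(91) ≈ 6.5078
V = 550 * 6.5078 = 3579.29

3579.29


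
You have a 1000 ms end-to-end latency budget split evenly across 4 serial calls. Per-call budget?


Formula: per_stage = total_budget / stages
per_stage = 1000 / 4
per_stage = 250.0 ms

250.0 ms


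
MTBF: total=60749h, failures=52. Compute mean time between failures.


Formula: MTBF = Total operating time / Number of failures
MTBF = 60749 / 52
MTBF = 1168.25 hours

1168.25 hours


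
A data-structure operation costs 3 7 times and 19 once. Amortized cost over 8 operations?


Formula: Amortized cost = Total cost / Operations
Total cost = (7 * 3) + (1 * 19)
Total cost = 21 + 19 = 40
Amortized = 40 / 8 = 5.0

5.0


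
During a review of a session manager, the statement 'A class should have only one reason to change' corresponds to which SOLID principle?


This describes the Single Responsibility Principle (SRP)

Single Responsibility Principle (SRP)


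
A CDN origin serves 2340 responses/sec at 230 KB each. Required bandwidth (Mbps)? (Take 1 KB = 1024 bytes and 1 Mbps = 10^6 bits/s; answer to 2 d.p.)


Formula: Mbps = payload_bytes * RPS * 8 / 1e6
Payload per request = 230 KB = 230 * 1024 = 235520 bytes
Total bytes/sec = 235520 * 2340 = 551116800
Total bits/sec = 551116800 * 8 = 4408934400
Mbps = 4408934400 / 1e6 = 4408.93

4408.93 Mbps


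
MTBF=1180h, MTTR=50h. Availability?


Availability = MTBF / (MTBF + MTTR)
Availability = 1180 / (1180 + 50)
Availability = 1180 / 1230
Availability = 95.935%

95.935%


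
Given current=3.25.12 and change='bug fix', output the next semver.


Current: 3.25.12
Change category: 'bug fix' → patch bump
SemVer rule: patch bump → increment PATCH (MAJOR and MINOR unchanged)
New: 3.25.13

3.25.13


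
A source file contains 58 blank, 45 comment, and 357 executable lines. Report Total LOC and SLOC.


Total LOC = blank + comment + code
Total LOC = 58 + 45 + 357 = 460
SLOC (source only) = code = 357

Total LOC: 460, SLOC: 357


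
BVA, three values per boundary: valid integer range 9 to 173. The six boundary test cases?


Range: [9, 173]
Boundaries: just below min, min, min+1, max-1, max, just above max
Values: [8, 9, 10, 172, 173, 174]

[8, 9, 10, 172, 173, 174]


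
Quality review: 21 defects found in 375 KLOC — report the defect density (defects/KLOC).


Defect density = defects / KLOC
Defect density = 21 / 375
Defect density = 0.056 defects/KLOC

0.056 defects/KLOC


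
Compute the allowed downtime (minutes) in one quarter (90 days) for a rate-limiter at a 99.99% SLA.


Formula: allowed downtime = period * (100 - SLA) / 100
Period (quarter (90 days)) = 129600 minutes
Unavailability fraction = (100 - 99.99) / 100
Allowed downtime = 129600 * (100 - 99.99) / 100
Allowed downtime = 12.96 minutes

12.96 minutes


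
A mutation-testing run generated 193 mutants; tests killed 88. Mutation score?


Mutation score = killed / total * 100
Mutation score = 88 / 193 * 100
Mutation score = 45.6%

45.6%


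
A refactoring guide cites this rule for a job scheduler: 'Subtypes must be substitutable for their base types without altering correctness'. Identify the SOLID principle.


This describes the Liskov Substitution Principle (LSP)

Liskov Substitution Principle (LSP)


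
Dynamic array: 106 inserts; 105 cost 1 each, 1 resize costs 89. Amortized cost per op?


Formula: Amortized cost = Total cost / Operations
Total cost = (105 * 1) + (1 * 89)
Total cost = 105 + 89 = 194
Amortized = 194 / 106 = 1.8302

1.8302


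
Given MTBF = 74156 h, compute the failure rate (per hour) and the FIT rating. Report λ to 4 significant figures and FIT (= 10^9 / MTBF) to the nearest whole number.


Formula: λ = 1 / MTBF; FIT = λ × 1e9 = 1e9 / MTBF
λ = 1 / 74156 ≈ 1.349e-05 failures/hour
FIT = 1e9 / 74156 ≈ 13485 failures per 1e9 hours (nearest whole number)

λ = 1.349e-05 /h, FIT = 13485


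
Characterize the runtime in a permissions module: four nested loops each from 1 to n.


Reasoning: four levels of nesting
Complexity: O(n^4)

O(n^4)


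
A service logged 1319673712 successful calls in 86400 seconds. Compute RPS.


Formula: throughput = requests / seconds
throughput = 1319673712 / 86400
throughput = 15274.0 requests/second

15274.0 requests/second


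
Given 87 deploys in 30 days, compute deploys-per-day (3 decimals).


Formula: deployments per day = releases / days
= 87 / 30
= 2.9 deploys/day
(equivalently, 20.3 deploys/week)

2.9 deploys/day


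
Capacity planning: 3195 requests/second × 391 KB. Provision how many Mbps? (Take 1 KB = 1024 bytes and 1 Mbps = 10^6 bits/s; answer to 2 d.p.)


Formula: Mbps = payload_bytes * RPS * 8 / 1e6
Payload per request = 391 KB = 391 * 1024 = 400384 bytes
Total bytes/sec = 400384 * 3195 = 1279226880
Total bits/sec = 1279226880 * 8 = 10233815040
Mbps = 10233815040 / 1e6 = 10233.82

10233.82 Mbps


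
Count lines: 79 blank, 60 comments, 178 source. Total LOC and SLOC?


Total LOC = blank + comment + code
Total LOC = 79 + 60 + 178 = 317
SLOC (source only) = code = 178

Total LOC: 317, SLOC: 178


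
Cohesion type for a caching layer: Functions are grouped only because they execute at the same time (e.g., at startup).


Reasoning: Related by timing only
Type: Temporal cohesion

Temporal cohesion


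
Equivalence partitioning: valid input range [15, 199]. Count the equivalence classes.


Valid range: [15, 199]
Class 1: x < 15 — invalid
Class 2: 15 ≤ x ≤ 199 — valid
Class 3: x > 199 — invalid
Total equivalence classes: 3

3 equivalence classes


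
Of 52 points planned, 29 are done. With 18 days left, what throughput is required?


Formula: Required rate = Remaining points / Days left
Remaining = 52 - 29 = 23 points
Required rate = 23 / 18 = 1.28 points/day

1.28 points/day


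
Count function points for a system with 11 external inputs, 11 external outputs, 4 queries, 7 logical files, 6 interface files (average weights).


UFP = EI*4 + EO*5 + EQ*4 + ILF*10 + EIF*7
UFP = 11*4 + 11*5 + 4*4 + 7*10 + 6*7
UFP = 44 + 55 + 16 + 70 + 42
UFP = 227

227


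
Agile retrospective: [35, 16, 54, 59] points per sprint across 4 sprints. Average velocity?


Formula: Avg velocity = Total points / Number of sprints
Points: [35, 16, 54, 59]
Sum = 35 + 16 + 54 + 59 = 164
Avg velocity = 164 / 4 = 41.0 points/sprint

41.0 points/sprint


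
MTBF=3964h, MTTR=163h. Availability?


Availability = MTBF / (MTBF + MTTR)
Availability = 3964 / (3964 + 163)
Availability = 3964 / 4127
Availability = 96.0504%

96.0504%


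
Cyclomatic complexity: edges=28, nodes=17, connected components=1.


Formula: V(G) = E - N + 2P
V(G) = 28 - 17 + 2*1
V(G) = 11 + 2
V(G) = 13

13


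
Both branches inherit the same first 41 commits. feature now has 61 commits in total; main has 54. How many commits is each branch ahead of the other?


Common ancestor: commit #41
feature commits after divergence: 61 - 41 = 20
main commits after divergence: 54 - 41 = 13
feature is 20 commits ahead of main
main is 13 commits ahead of feature

feature ahead: 20, main ahead: 13


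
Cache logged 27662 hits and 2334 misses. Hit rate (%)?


Formula: hit rate = hits / (hits + misses) * 100
hit rate = 27662 / (27662 + 2334) * 100
hit rate = 27662 / 29996 * 100
hit rate = 92.22%

92.22%


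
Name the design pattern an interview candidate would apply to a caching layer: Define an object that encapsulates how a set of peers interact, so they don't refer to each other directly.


This matches the Mediator pattern

Mediator


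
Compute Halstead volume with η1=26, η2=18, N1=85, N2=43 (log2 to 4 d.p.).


Formula: V = N * log2(η), where N = N1 + N2 and η = η1 + η2
η = 26 + 18 = 44
N = 85 + 43 = 128
log2(44) ≈ 5.4594
V = 128 * 5.4594 = 698.80

698.80


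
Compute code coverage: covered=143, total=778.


Coverage = covered / total * 100
Coverage = 143 / 778 * 100
Coverage = 18.38%

18.38%


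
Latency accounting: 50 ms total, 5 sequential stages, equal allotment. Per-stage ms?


Formula: per_stage = total_budget / stages
per_stage = 50 / 5
per_stage = 10.0 ms

10.0 ms


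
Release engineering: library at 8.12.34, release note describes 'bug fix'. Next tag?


Current: 8.12.34
Change category: 'bug fix' → patch bump
SemVer rule: patch bump → increment PATCH (MAJOR and MINOR unchanged)
New: 8.12.35

8.12.35


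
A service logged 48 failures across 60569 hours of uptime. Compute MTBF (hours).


Formula: MTBF = Total operating time / Number of failures
MTBF = 60569 / 48
MTBF = 1261.85 hours

1261.85 hours


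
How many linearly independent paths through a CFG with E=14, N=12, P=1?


Formula: V(G) = E - N + 2P
V(G) = 14 - 12 + 2*1
V(G) = 2 + 2
V(G) = 4

4


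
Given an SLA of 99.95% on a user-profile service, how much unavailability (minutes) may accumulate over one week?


Formula: allowed downtime = period * (100 - SLA) / 100
Period (week) = 10080 minutes
Unavailability fraction = (100 - 99.95) / 100
Allowed downtime = 10080 * (100 - 99.95) / 100
Allowed downtime = 5.04 minutes

5.04 minutes


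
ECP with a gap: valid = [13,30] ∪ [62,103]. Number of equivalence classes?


Valid ranges: [13,30] and [62,103]
Class 1: x < 13 — invalid
Class 2: 13 ≤ x ≤ 30 — valid
Class 3: 30 < x < 62 — invalid (gap between ranges)
Class 4: 62 ≤ x ≤ 103 — valid
Class 5: x > 103 — invalid
Total equivalence classes: 5

5 equivalence classes


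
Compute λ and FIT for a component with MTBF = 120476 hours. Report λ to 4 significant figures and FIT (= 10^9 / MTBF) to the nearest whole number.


Formula: λ = 1 / MTBF; FIT = λ × 1e9 = 1e9 / MTBF
λ = 1 / 120476 ≈ 8.300e-06 failures/hour
FIT = 1e9 / 120476 ≈ 8300 failures per 1e9 hours (nearest whole number)

λ = 8.300e-06 /h, FIT = 8300


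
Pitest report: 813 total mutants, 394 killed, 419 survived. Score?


Mutation score = killed / total * 100
Mutation score = 394 / 813 * 100
Mutation score = 48.46%

48.46%


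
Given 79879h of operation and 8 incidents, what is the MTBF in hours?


Formula: MTBF = Total operating time / Number of failures
MTBF = 79879 / 8
MTBF = 9984.88 hours

9984.88 hours


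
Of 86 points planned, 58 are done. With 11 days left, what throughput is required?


Formula: Required rate = Remaining points / Days left
Remaining = 86 - 58 = 28 points
Required rate = 28 / 11 = 2.55 points/day

2.55 points/day


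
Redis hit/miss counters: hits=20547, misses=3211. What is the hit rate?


Formula: hit rate = hits / (hits + misses) * 100
hit rate = 20547 / (20547 + 3211) * 100
hit rate = 20547 / 23758 * 100
hit rate = 86.48%

86.48%


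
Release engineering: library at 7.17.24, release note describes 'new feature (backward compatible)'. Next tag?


Current: 7.17.24
Change category: 'new feature (backward compatible)' → minor bump
SemVer rule: minor bump → increment MINOR, reset PATCH to 0 (MAJOR unchanged)
New: 7.18.0

7.18.0


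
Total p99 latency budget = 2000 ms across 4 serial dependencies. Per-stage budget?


Formula: per_stage = total_budget / stages
per_stage = 2000 / 4
per_stage = 500.0 ms

500.0 ms


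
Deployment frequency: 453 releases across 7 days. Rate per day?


Formula: deployments per day = releases / days
= 453 / 7
= 64.714 deploys/day
(equivalently, 453.0 deploys/week)

64.714 deploys/day


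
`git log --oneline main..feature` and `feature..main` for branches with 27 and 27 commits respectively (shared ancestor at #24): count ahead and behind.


Common ancestor: commit #24
feature commits after divergence: 27 - 24 = 3
main commits after divergence: 27 - 24 = 3
feature is 3 commits ahead of main
main is 3 commits ahead of feature

feature ahead: 3, main ahead: 3


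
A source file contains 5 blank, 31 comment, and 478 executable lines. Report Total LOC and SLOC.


Total LOC = blank + comment + code
Total LOC = 5 + 31 + 478 = 514
SLOC (source only) = code = 478

Total LOC: 514, SLOC: 478


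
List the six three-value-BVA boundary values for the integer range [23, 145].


Range: [23, 145]
Boundaries: just below min, min, min+1, max-1, max, just above max
Values: [22, 23, 24, 144, 145, 146]

[22, 23, 24, 144, 145, 146]


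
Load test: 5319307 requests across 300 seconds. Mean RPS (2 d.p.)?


Formula: throughput = requests / seconds
throughput = 5319307 / 300
throughput = 17731.02 requests/second

17731.02 requests/second


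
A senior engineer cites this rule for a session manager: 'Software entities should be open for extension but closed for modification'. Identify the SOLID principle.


This describes the Open/Closed Principle (OCP)

Open/Closed Principle (OCP)


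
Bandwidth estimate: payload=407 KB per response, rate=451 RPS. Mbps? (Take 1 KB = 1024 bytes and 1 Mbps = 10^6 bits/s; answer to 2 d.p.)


Formula: Mbps = payload_bytes * RPS * 8 / 1e6
Payload per request = 407 KB = 407 * 1024 = 416768 bytes
Total bytes/sec = 416768 * 451 = 187962368
Total bits/sec = 187962368 * 8 = 1503698944
Mbps = 1503698944 / 1e6 = 1503.7

1503.7 Mbps


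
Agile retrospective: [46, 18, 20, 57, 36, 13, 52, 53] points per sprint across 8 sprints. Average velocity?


Formula: Avg velocity = Total points / Number of sprints
Points: [46, 18, 20, 57, 36, 13, 52, 53]
Sum = 46 + 18 + 20 + 57 + 36 + 13 + 52 + 53 = 295
Avg velocity = 295 / 8 = 36.88 points/sprint

36.88 points/sprint


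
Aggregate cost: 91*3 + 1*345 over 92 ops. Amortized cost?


Formula: Amortized cost = Total cost / Operations
Total cost = (91 * 3) + (1 * 345)
Total cost = 273 + 345 = 618
Amortized = 618 / 92 = 6.7174

6.7174


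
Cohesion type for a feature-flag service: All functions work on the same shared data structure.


Reasoning: Functions share data
Type: Communicational cohesion

Communicational cohesion


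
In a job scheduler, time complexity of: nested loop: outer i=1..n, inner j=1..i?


Reasoning: triangle: n(n+1)/2 ~ n^2/2
Complexity: O(n^2)

O(n^2)


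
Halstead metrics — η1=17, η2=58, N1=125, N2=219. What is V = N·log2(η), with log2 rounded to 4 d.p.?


Formula: V = N * log2(η), where N = N1 + N2 and η = η1 + η2
η = 17 + 58 = 75
N = 125 + 219 = 344
log2(75) ≈ 6.2288
V = 344 * 6.2288 = 2142.71

2142.71


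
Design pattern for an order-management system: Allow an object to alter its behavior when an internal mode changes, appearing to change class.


This matches the State pattern

State


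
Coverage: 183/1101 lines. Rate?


Coverage = covered / total * 100
Coverage = 183 / 1101 * 100
Coverage = 16.62%

16.62%


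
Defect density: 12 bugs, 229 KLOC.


Defect density = defects / KLOC
Defect density = 12 / 229
Defect density = 0.052 defects/KLOC

0.052 defects/KLOC


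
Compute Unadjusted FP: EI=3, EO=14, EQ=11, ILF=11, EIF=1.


UFP = EI*4 + EO*5 + EQ*4 + ILF*10 + EIF*7
UFP = 3*4 + 14*5 + 11*4 + 11*10 + 1*7
UFP = 12 + 70 + 44 + 110 + 7
UFP = 243

243


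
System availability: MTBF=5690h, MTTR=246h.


Availability = MTBF / (MTBF + MTTR)
Availability = 5690 / (5690 + 246)
Availability = 5690 / 5936
Availability = 95.8558%

95.8558%


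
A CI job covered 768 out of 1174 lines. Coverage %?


Coverage = covered / total * 100
Coverage = 768 / 1174 * 100
Coverage = 65.42%

65.42%


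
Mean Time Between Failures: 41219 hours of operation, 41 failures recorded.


Formula: MTBF = Total operating time / Number of failures
MTBF = 41219 / 41
MTBF = 1005.34 hours

1005.34 hours


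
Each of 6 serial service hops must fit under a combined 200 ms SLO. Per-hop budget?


Formula: per_stage = total_budget / stages
per_stage = 200 / 6
per_stage = 33.33 ms

33.33 ms


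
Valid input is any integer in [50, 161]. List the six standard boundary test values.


Range: [50, 161]
Boundaries: just below min, min, min+1, max-1, max, just above max
Values: [49, 50, 51, 160, 161, 162]

[49, 50, 51, 160, 161, 162]


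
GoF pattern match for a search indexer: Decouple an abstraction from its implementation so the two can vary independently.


This matches the Bridge pattern

Bridge


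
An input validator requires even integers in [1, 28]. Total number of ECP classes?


Constraint: even integers in [1, 28]
Class 1: x < 1 — out-of-range invalid
Class 2: x in [1,28] but odd — wrong type invalid
Class 3: x in [1,28] and even — valid
Class 4: x > 28 — out-of-range invalid
Total equivalence classes: 4

4 equivalence classes


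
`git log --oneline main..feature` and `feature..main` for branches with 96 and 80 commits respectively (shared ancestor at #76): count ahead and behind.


Common ancestor: commit #76
feature commits after divergence: 96 - 76 = 20
main commits after divergence: 80 - 76 = 4
feature is 20 commits ahead of main
main is 4 commits ahead of feature

feature ahead: 20, main ahead: 4


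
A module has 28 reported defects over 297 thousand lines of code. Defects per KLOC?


Defect density = defects / KLOC
Defect density = 28 / 297
Defect density = 0.094 defects/KLOC

0.094 defects/KLOC


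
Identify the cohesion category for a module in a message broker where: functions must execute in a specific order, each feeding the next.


Reasoning: Output of one is input to next
Type: Sequential cohesion

Sequential cohesion


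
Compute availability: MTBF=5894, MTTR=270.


Availability = MTBF / (MTBF + MTTR)
Availability = 5894 / (5894 + 270)
Availability = 5894 / 6164
Availability = 95.6197%

95.6197%


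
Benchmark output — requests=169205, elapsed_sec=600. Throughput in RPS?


Formula: throughput = requests / seconds
throughput = 169205 / 600
throughput = 282.01 requests/second

282.01 requests/second


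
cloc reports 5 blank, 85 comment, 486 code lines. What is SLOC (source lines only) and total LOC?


Total LOC = blank + comment + code
Total LOC = 5 + 85 + 486 = 576
SLOC (source only) = code = 486

Total LOC: 576, SLOC: 486


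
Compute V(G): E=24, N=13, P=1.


Formula: V(G) = E - N + 2P
V(G) = 24 - 13 + 2*1
V(G) = 11 + 2
V(G) = 13

13


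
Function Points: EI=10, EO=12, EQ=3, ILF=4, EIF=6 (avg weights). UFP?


UFP = EI*4 + EO*5 + EQ*4 + ILF*10 + EIF*7
UFP = 10*4 + 12*5 + 3*4 + 4*10 + 6*7
UFP = 40 + 60 + 12 + 40 + 42
UFP = 194

194


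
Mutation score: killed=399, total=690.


Mutation score = killed / total * 100
Mutation score = 399 / 690 * 100
Mutation score = 57.83%

57.83%


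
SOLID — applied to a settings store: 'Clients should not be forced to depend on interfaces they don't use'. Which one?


This describes the Interface Segregation Principle (ISP)

Interface Segregation Principle (ISP)


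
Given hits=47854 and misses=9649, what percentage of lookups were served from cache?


Formula: hit rate = hits / (hits + misses) * 100
hit rate = 47854 / (47854 + 9649) * 100
hit rate = 47854 / 57503 * 100
hit rate = 83.22%

83.22%


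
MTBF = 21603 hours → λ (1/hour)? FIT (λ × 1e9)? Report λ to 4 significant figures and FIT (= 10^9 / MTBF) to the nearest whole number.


Formula: λ = 1 / MTBF; FIT = λ × 1e9 = 1e9 / MTBF
λ = 1 / 21603 ≈ 4.629e-05 failures/hour
FIT = 1e9 / 21603 ≈ 46290 failures per 1e9 hours (nearest whole number)

λ = 4.629e-05 /h, FIT = 46290


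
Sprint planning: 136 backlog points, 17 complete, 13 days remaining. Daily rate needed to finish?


Formula: Required rate = Remaining points / Days left
Remaining = 136 - 17 = 119 points
Required rate = 119 / 13 = 9.15 points/day

9.15 points/day


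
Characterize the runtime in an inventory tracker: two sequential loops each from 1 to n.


Reasoning: sequential dominates: O(n) + O(n) = O(n)
Complexity: O(n)

O(n)


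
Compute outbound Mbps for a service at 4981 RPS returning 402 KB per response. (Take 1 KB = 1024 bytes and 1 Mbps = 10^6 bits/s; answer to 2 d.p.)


Formula: Mbps = payload_bytes * RPS * 8 / 1e6
Payload per request = 402 KB = 402 * 1024 = 411648 bytes
Total bytes/sec = 411648 * 4981 = 2050418688
Total bits/sec = 2050418688 * 8 = 16403349504
Mbps = 16403349504 / 1e6 = 16403.35

16403.35 Mbps


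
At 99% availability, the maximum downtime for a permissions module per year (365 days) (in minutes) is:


Formula: allowed downtime = period * (100 - SLA) / 100
Period (year (365 days)) = 525600 minutes
Unavailability fraction = (100 - 99.0) / 100
Allowed downtime = 525600 * (100 - 99.0) / 100
Allowed downtime = 5256.0 minutes

5256.0 minutes


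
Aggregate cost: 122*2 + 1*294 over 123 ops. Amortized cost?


Formula: Amortized cost = Total cost / Operations
Total cost = (122 * 2) + (1 * 294)
Total cost = 244 + 294 = 538
Amortized = 538 / 123 = 4.374

4.374


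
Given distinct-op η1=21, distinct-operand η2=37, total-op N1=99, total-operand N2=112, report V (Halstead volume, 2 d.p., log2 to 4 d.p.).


Formula: V = N * log2(η), where N = N1 + N2 and η = η1 + η2
η = 21 + 37 = 58
N = 99 + 112 = 211
log2(58) ≈ 5.8580
V = 211 * 5.8580 = 1236.04

1236.04


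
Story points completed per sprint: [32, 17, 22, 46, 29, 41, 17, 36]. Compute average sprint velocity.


Formula: Avg velocity = Total points / Number of sprints
Points: [32, 17, 22, 46, 29, 41, 17, 36]
Sum = 32 + 17 + 22 + 46 + 29 + 41 + 17 + 36 = 240
Avg velocity = 240 / 8 = 30.0 points/sprint

30.0 points/sprint


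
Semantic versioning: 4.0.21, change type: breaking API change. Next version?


Current: 4.0.21
Change category: 'breaking API change' → major bump
SemVer rule: major bump → increment MAJOR, reset MINOR and PATCH to 0
New: 5.0.0

5.0.0


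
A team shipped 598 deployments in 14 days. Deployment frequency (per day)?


Formula: deployments per day = releases / days
= 598 / 14
= 42.714 deploys/day
(equivalently, 299.0 deploys/week)

42.714 deploys/day
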